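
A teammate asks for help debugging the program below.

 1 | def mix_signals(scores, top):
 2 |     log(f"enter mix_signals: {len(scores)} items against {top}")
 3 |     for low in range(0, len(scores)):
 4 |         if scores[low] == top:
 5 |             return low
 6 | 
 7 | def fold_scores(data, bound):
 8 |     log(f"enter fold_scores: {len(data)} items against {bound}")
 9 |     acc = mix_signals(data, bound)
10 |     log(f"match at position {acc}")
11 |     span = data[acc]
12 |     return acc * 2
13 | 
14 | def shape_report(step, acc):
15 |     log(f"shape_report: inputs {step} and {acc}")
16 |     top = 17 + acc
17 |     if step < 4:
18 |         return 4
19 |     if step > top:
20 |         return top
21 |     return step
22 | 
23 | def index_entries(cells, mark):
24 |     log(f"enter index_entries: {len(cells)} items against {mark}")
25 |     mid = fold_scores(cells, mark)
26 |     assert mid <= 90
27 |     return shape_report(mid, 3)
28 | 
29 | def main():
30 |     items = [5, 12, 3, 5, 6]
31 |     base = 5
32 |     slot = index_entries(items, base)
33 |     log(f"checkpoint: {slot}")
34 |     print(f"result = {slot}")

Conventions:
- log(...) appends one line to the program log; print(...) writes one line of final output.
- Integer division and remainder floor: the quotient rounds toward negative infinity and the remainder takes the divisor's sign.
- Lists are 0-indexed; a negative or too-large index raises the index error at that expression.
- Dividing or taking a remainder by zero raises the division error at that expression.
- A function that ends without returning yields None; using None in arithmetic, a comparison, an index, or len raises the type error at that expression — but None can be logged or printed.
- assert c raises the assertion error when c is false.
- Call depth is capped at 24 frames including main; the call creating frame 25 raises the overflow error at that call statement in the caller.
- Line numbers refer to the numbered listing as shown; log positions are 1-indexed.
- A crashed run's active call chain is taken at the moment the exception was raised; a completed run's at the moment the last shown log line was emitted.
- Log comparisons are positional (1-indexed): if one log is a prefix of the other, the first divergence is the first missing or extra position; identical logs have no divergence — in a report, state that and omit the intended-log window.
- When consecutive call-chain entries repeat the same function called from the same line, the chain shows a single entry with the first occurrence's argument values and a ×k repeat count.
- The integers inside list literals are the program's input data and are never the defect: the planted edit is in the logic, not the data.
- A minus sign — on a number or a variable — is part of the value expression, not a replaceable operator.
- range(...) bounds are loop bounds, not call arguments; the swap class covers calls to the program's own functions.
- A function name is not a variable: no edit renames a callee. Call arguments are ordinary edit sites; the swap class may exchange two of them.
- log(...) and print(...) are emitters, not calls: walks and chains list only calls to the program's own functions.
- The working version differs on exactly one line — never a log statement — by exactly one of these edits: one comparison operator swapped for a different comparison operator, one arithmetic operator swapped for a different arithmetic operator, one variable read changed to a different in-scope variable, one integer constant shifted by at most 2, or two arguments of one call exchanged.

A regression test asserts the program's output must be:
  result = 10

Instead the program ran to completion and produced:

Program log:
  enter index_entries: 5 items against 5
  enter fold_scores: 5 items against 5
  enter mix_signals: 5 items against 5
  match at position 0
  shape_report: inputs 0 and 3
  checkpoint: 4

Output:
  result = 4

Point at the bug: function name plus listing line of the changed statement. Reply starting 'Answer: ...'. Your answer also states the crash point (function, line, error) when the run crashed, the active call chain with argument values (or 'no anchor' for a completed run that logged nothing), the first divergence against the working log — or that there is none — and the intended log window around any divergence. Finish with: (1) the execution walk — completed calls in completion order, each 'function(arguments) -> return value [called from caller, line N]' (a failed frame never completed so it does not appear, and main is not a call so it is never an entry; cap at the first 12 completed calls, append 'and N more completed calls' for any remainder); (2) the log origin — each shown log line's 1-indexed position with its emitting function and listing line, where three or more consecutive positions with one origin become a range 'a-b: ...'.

Answer: the defect is in fold_scores at line 12.
Core observation: Position 5 is the first bad log line: 'shape_report: inputs 0 and 3' should read 'shape_report: inputs 10 and 3'.
Call chain: main.
First divergence: position 5; shown 'shape_report: inputs 0 and 3' vs intended 'shape_report: inputs 10 and 3'.
Intended log window:
  3: enter mix_signals: 5 items against 5
  4: match at position 0
  5: shape_report: inputs 10 and 3
  6: checkpoint: 10
Execution walk:
  mix_signals([5, 12, 3, 5, 6], 5) -> 0  [called from fold_scores, line 9]
  fold_scores([5, 12, 3, 5, 6], 5) -> 0  [called from index_entries, line 25]
  shape_report(0, 3) -> 4  [called from index_entries, line 27]
  index_entries([5, 12, 3, 5, 6], 5) -> 4  [called from main, line 32]
Log origins:
  1: from index_entries, line 24
  2: from fold_scores, line 8
  3: from mix_signals, line 2
  4: from fold_scores, line 10
  5: from shape_report, line 15
  6: from main, line 33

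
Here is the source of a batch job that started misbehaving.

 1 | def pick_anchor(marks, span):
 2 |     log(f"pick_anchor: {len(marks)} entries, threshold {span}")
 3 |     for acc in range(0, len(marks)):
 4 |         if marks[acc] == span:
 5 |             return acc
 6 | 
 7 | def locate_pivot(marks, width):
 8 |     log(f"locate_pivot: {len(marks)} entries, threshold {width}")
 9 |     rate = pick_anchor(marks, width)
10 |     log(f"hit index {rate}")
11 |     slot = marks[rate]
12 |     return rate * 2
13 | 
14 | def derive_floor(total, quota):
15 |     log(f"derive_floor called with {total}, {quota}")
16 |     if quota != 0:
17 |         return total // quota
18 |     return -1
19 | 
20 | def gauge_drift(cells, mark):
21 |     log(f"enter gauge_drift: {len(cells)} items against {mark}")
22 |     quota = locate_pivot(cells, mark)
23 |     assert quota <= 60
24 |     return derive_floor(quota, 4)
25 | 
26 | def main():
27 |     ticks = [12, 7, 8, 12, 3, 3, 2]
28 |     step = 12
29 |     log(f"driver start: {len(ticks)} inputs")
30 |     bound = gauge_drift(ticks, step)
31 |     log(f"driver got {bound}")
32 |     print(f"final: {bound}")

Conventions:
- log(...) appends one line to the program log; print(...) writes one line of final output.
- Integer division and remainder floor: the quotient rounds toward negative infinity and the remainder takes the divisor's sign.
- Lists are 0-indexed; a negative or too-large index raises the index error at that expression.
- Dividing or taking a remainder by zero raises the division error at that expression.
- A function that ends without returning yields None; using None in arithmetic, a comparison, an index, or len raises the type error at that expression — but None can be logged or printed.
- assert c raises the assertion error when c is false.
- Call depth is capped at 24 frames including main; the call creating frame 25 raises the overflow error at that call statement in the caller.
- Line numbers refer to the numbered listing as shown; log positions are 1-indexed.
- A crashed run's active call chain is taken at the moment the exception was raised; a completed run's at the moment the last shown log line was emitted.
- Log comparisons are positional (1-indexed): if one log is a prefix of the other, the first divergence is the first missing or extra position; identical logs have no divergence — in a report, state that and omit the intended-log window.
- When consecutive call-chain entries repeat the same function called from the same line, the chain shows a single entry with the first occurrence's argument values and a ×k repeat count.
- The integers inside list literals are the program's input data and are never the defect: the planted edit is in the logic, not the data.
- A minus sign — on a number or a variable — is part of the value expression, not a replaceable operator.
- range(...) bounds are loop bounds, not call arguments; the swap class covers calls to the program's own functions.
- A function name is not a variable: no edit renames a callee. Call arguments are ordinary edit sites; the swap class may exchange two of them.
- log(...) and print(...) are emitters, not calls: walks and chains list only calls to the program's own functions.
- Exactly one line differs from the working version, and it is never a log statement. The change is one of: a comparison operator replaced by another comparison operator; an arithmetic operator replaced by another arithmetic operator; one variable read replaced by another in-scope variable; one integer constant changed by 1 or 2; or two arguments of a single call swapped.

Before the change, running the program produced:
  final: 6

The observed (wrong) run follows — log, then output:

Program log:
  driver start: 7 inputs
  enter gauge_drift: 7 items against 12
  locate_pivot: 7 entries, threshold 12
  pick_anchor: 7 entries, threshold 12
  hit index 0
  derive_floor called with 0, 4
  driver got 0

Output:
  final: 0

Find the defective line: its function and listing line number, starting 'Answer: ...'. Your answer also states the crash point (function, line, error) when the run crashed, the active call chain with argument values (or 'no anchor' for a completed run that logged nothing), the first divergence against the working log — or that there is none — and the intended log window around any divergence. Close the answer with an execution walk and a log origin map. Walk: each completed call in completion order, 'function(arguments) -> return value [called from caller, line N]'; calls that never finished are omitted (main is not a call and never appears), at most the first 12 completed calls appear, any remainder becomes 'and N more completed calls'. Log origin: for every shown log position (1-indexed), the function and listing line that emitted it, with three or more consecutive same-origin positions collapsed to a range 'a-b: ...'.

Answer: the defect is in locate_pivot at line 12.
The tell: At log position 6 the runs split — shown 'derive_floor called with 0, 4', but the working version logs 'derive_floor called with 24, 4'.
Call chain: main.
First divergence: position 6; shown 'derive_floor called with 0, 4' vs intended 'derive_floor called with 24, 4'.
Intended log window:
  4: pick_anchor: 7 entries, threshold 12
  5: hit index 0
  6: derive_floor called with 24, 4
  7: driver got 6
Execution walk:
  pick_anchor([12, 7, 8, 12, 3, 3, 2], 12) -> 0  [called from locate_pivot, line 9]
  locate_pivot([12, 7, 8, 12, 3, 3, 2], 12) -> 0  [called from gauge_drift, line 22]
  derive_floor(0, 4) -> 0  [called from gauge_drift, line 24]
  gauge_drift([12, 7, 8, 12, 3, 3, 2], 12) -> 0  [called from main, line 30]
Log origins:
  1 — main, line 29
  2 — gauge_drift, line 21
  3 — locate_pivot, line 8
  4 — pick_anchor, line 2
  5 — locate_pivot, line 10
  6 — derive_floor, line 15
  7 — main, line 31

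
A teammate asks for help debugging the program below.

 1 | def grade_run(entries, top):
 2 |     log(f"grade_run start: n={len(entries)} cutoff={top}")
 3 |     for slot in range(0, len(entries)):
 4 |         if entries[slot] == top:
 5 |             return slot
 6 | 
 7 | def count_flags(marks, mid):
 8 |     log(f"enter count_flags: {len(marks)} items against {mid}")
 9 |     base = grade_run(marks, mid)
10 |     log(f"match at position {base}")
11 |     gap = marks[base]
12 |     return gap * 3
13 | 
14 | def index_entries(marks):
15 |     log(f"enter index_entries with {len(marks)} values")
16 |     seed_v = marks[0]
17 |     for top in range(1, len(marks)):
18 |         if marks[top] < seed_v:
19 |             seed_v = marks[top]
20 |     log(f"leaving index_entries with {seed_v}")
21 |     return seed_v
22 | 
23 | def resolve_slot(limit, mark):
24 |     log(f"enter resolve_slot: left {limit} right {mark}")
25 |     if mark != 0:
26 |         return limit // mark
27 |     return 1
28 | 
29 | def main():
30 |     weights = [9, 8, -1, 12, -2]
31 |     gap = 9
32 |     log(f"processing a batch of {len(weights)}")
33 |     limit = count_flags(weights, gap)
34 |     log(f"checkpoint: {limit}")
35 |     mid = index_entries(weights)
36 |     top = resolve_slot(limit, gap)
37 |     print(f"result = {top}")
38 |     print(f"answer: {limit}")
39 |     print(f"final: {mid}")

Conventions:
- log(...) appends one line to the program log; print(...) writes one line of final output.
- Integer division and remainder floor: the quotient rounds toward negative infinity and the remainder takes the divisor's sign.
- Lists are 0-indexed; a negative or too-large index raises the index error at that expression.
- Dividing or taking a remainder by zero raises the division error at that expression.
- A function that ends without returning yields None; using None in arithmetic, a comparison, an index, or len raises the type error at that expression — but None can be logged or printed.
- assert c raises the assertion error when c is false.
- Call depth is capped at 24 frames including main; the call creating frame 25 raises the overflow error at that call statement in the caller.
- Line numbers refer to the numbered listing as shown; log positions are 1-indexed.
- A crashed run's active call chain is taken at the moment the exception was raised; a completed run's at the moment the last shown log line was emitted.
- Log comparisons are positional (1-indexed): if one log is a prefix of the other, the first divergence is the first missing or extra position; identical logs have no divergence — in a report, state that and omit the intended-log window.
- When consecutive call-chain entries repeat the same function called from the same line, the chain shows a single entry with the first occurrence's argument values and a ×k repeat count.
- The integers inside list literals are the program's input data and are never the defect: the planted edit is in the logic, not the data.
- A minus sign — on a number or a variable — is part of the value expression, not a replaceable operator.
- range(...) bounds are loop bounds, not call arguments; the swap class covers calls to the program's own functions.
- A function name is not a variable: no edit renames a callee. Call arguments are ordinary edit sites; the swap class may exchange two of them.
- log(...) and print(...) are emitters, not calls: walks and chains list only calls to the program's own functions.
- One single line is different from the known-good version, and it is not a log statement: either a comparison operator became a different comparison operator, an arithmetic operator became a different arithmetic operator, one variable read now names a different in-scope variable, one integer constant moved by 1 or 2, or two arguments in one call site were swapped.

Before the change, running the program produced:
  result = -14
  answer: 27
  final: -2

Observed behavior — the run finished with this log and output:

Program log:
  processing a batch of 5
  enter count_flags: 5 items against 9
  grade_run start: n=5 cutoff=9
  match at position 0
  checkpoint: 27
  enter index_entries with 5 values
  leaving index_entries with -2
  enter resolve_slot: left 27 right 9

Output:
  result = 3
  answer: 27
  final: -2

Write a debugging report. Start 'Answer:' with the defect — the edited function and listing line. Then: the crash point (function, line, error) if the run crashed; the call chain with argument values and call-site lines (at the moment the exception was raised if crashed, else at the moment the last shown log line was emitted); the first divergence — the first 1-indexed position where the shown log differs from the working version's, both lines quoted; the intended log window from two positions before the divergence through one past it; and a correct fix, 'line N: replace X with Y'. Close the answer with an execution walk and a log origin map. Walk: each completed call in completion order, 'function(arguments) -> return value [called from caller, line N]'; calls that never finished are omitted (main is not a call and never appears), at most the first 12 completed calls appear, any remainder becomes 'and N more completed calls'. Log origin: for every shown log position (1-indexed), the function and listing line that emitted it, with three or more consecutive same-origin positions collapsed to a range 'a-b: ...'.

Answer: the defect is in main at line 36.
Key fact: Log line 8 is where behavior first shows: 'enter resolve_slot: left 27 right 9' appears instead of 'enter resolve_slot: left 27 right -2'.
Call chain: main -> resolve_slot(27, 9) (called at line 36).
First divergence: position 8; shown 'enter resolve_slot: left 27 right 9' vs intended 'enter resolve_slot: left 27 right -2'.
Intended log window:
  6: enter index_entries with 5 values
  7: leaving index_entries with -2
  8: enter resolve_slot: left 27 right -2
Execution walk:
  grade_run([9, 8, -1, 12, -2], 9) -> 0  [called from count_flags, line 9]
  count_flags([9, 8, -1, 12, -2], 9) -> 27  [called from main, line 33]
  index_entries([9, 8, -1, 12, -2]) -> -2  [called from main, line 35]
  resolve_slot(27, 9) -> 3  [called from main, line 36]
Log origins:
  1: from main, line 32
  2: from count_flags, line 8
  3: from grade_run, line 2
  4: from count_flags, line 10
  5: from main, line 34
  6: from index_entries, line 15
  7: from index_entries, line 20
  8: from resolve_slot, line 24
A correct fix: line 36: replace `gap` with `mid`.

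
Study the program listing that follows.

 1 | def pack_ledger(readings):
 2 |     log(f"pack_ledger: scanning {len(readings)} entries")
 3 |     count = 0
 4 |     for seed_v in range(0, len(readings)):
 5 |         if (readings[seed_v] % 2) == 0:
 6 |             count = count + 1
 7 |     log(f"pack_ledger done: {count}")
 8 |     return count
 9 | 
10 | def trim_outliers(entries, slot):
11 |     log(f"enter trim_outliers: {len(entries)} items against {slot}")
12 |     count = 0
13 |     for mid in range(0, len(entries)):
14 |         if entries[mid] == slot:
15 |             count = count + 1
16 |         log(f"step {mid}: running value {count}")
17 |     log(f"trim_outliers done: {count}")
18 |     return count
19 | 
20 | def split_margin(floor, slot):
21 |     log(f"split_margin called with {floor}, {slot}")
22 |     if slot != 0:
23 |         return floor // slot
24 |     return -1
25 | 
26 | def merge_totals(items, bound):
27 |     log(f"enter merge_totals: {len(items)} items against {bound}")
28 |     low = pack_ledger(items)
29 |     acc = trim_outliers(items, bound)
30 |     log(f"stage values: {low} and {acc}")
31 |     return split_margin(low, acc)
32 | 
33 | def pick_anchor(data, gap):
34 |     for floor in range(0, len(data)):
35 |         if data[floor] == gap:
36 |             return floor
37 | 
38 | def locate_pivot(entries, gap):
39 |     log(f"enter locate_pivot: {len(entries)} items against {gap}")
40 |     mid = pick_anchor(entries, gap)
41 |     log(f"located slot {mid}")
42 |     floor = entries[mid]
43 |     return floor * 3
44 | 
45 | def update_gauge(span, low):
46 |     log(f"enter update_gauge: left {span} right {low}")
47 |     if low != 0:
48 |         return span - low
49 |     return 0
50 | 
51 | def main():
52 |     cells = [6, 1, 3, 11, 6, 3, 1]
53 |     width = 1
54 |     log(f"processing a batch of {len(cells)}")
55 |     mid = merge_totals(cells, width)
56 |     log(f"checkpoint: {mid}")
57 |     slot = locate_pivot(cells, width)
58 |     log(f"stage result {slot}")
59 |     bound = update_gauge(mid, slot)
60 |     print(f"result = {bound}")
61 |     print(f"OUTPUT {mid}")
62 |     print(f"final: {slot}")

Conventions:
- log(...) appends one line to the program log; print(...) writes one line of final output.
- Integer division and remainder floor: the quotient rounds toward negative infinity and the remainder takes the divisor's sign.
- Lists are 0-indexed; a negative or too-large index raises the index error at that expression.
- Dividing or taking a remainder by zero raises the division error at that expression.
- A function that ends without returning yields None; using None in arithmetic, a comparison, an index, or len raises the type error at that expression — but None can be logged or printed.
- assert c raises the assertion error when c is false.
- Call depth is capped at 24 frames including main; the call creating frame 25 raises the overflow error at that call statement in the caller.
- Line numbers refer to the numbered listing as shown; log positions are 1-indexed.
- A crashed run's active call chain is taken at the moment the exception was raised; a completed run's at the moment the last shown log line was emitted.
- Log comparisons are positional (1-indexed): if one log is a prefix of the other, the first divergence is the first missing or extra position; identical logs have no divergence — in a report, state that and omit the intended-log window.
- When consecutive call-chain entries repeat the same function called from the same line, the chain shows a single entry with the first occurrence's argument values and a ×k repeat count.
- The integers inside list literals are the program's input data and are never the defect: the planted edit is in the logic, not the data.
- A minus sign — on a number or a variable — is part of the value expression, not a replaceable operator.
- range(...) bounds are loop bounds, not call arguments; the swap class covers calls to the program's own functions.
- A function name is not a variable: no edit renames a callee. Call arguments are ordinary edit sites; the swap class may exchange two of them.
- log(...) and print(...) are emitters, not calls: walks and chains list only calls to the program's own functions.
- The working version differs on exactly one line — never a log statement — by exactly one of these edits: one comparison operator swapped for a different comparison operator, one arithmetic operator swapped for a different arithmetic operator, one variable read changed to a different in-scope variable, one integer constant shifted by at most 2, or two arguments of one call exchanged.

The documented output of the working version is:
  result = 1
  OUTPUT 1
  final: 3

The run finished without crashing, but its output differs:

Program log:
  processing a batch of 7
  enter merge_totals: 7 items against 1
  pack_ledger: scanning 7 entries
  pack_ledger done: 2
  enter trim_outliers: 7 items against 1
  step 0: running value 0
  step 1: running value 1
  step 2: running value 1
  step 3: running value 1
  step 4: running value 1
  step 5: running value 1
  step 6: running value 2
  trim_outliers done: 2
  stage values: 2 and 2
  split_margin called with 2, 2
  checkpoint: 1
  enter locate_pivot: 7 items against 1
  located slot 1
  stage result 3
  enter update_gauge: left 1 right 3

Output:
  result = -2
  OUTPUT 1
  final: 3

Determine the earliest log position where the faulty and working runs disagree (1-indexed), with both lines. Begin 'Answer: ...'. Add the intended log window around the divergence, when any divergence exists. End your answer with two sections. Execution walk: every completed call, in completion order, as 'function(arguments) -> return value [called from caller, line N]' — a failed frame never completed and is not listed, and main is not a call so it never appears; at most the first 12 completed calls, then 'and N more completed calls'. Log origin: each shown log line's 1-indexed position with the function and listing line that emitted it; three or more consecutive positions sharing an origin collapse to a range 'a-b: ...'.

Answer: there is none — every log position agrees.
Execution walk:
  pack_ledger([6, 1, 3, 11, 6, 3, 1]) -> 2  [called from merge_totals, line 28]
  trim_outliers([6, 1, 3, 11, 6, 3, 1], 1) -> 2  [called from merge_totals, line 29]
  split_margin(2, 2) -> 1  [called from merge_totals, line 31]
  merge_totals([6, 1, 3, 11, 6, 3, 1], 1) -> 1  [called from main, line 55]
  pick_anchor([6, 1, 3, 11, 6, 3, 1], 1) -> 1  [called from locate_pivot, line 40]
  locate_pivot([6, 1, 3, 11, 6, 3, 1], 1) -> 3  [called from main, line 57]
  update_gauge(1, 3) -> -2  [called from main, line 59]
Log line origins:
  1: logged in main at line 54
  2: logged in merge_totals at line 27
  3: logged in pack_ledger at line 2
  4: logged in pack_ledger at line 7
  5: logged in trim_outliers at line 11
  6-12: logged in trim_outliers at line 16
  13: logged in trim_outliers at line 17
  14: logged in merge_totals at line 30
  15: logged in split_margin at line 21
  16: logged in main at line 56
  17: logged in locate_pivot at line 39
  18: logged in locate_pivot at line 41
  19: logged in main at line 58
  20: logged in update_gauge at line 46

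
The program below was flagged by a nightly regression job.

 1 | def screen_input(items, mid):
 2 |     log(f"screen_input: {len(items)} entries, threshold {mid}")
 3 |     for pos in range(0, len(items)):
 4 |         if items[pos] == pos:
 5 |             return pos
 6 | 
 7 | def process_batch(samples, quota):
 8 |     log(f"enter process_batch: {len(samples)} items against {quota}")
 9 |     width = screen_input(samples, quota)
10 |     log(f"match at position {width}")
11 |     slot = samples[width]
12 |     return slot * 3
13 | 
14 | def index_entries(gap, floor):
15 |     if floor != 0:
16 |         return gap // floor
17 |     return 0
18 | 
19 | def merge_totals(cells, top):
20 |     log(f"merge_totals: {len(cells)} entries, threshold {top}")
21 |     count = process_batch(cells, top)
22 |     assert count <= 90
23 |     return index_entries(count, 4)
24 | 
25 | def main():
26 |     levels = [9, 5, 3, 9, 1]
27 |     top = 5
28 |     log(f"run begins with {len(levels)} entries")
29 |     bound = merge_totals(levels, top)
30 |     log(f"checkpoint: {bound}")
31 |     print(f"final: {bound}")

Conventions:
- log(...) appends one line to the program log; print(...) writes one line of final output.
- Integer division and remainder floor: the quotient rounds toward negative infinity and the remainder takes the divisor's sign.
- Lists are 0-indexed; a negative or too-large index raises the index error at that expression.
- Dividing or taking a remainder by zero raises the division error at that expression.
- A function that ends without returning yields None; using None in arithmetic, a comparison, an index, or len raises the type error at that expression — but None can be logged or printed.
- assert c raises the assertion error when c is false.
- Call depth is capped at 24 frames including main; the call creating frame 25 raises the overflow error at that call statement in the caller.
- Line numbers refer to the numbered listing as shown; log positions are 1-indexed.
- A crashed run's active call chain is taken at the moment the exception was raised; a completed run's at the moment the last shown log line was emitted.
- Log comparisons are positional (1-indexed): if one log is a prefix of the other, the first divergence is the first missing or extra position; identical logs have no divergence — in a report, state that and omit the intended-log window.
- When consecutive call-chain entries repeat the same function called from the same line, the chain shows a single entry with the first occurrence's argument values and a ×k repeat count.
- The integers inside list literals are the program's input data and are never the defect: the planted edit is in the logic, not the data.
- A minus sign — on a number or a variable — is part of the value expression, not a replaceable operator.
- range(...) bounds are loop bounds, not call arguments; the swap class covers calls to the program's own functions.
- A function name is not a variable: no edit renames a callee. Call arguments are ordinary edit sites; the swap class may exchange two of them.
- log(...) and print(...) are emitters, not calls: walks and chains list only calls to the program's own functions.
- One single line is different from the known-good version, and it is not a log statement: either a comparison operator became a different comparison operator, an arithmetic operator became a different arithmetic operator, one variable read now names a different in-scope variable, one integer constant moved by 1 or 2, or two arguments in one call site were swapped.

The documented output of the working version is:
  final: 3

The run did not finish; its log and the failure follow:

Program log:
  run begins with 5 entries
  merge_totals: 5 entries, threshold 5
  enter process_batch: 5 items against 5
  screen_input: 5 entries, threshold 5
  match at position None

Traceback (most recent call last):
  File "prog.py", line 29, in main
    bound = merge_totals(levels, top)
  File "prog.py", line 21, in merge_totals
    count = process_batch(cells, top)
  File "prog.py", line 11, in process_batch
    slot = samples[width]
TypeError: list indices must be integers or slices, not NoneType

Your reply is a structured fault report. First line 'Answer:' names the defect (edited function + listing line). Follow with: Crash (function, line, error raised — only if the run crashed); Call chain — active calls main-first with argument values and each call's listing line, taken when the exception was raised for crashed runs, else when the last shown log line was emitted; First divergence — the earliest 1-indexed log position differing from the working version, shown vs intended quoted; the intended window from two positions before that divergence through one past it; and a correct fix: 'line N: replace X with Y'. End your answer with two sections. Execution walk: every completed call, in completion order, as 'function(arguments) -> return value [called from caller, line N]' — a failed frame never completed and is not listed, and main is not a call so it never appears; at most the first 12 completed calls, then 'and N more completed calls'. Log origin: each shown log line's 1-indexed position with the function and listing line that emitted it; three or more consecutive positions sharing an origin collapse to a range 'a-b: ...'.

Answer: the defect is in screen_input at line 4.
Core observation: The log first diverges at position 5: the faulty run prints 'match at position None' where the working version prints 'match at position 1'.
Crash: process_batch, line 11, TypeError.
Call chain: main -> merge_totals([9, 5, 3, 9, 1], 5) (called at line 29) -> process_batch([9, 5, 3, 9, 1], 5) (called at line 21).
First divergence: position 5 — shown 'match at position None', intended 'match at position 1'.
Intended log window:
  3: enter process_batch: 5 items against 5
  4: screen_input: 5 entries, threshold 5
  5: match at position 1
  6: checkpoint: 3
Execution walk:
  screen_input([9, 5, 3, 9, 1], 5) -> None  [called from process_batch, line 9]
Log line origins:
  1: from main, line 28
  2: from merge_totals, line 20
  3: from process_batch, line 8
  4: from screen_input, line 2
  5: from process_batch, line 10
A correct fix: line 4: replace `items[pos] == pos` with `items[pos] == mid`.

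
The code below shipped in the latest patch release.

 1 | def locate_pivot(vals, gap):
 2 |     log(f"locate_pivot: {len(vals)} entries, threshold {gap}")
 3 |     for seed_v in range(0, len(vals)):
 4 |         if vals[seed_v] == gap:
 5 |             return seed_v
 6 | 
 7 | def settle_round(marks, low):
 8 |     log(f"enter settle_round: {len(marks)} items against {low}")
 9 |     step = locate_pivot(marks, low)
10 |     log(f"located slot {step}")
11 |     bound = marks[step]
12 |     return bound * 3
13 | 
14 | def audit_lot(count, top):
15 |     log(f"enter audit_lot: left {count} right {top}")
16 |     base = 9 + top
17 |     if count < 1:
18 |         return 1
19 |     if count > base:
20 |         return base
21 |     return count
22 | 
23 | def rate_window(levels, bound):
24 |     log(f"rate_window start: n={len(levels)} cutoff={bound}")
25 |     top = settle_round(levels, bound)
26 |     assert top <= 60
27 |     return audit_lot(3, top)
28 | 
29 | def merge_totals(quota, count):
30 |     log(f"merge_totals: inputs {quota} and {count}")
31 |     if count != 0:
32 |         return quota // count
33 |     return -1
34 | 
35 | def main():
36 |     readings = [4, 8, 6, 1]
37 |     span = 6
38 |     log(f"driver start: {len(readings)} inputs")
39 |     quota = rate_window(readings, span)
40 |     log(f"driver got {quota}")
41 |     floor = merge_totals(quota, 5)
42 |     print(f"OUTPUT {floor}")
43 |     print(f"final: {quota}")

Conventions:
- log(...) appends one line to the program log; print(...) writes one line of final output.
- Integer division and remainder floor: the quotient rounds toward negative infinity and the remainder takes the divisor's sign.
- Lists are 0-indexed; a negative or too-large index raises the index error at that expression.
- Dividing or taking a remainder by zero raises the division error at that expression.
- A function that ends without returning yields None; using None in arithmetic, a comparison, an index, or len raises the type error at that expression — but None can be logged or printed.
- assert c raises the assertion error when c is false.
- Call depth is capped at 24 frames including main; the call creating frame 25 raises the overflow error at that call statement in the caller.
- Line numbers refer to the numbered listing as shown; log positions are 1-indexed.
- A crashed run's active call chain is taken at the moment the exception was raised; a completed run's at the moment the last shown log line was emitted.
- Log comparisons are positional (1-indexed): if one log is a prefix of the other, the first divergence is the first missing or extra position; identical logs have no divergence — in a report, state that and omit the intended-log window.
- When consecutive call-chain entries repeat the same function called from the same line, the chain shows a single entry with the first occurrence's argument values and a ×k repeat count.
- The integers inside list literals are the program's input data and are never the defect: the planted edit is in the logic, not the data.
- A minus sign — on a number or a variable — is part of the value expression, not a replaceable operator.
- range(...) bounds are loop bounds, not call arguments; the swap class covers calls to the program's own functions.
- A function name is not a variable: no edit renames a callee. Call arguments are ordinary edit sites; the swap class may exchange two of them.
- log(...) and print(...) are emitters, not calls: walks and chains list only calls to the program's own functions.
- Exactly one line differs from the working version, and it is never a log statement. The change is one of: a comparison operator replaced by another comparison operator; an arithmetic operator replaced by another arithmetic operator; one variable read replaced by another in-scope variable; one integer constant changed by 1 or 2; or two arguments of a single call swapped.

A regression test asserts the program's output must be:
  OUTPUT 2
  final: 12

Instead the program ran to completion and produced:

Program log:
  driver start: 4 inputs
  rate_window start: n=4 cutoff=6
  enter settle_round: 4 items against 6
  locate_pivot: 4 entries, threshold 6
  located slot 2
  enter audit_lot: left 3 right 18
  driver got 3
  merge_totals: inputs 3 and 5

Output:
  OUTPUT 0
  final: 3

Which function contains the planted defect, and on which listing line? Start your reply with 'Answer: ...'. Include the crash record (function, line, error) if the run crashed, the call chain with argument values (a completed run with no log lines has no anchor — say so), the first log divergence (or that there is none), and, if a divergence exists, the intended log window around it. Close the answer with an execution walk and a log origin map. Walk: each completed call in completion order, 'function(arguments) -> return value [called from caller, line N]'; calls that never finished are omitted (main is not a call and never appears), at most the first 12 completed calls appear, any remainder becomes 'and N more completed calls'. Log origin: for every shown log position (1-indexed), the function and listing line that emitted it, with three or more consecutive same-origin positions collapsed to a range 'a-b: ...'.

Answer: the defect is in rate_window at line 27.
The tell: The earliest visible damage is log position 6 — 'enter audit_lot: left 3 right 18' rather than the intended 'enter audit_lot: left 18 right 3'.
Call chain: main -> merge_totals(3, 5) (called at line 41).
First divergence: at position 6 the run shows 'enter audit_lot: left 3 right 18' where the working version logs 'enter audit_lot: left 18 right 3'.
Intended log window:
  4: locate_pivot: 4 entries, threshold 6
  5: located slot 2
  6: enter audit_lot: left 18 right 3
  7: driver got 12
Execution walk:
  locate_pivot([4, 8, 6, 1], 6) -> 2  [called from settle_round, line 9]
  settle_round([4, 8, 6, 1], 6) -> 18  [called from rate_window, line 25]
  audit_lot(3, 18) -> 3  [called from rate_window, line 27]
  rate_window([4, 8, 6, 1], 6) -> 3  [called from main, line 39]
  merge_totals(3, 5) -> 0  [called from main, line 41]
Log origins:
  1: from main, line 38
  2: from rate_window, line 24
  3: from settle_round, line 8
  4: from locate_pivot, line 2
  5: from settle_round, line 10
  6: from audit_lot, line 15
  7: from main, line 40
  8: from merge_totals, line 30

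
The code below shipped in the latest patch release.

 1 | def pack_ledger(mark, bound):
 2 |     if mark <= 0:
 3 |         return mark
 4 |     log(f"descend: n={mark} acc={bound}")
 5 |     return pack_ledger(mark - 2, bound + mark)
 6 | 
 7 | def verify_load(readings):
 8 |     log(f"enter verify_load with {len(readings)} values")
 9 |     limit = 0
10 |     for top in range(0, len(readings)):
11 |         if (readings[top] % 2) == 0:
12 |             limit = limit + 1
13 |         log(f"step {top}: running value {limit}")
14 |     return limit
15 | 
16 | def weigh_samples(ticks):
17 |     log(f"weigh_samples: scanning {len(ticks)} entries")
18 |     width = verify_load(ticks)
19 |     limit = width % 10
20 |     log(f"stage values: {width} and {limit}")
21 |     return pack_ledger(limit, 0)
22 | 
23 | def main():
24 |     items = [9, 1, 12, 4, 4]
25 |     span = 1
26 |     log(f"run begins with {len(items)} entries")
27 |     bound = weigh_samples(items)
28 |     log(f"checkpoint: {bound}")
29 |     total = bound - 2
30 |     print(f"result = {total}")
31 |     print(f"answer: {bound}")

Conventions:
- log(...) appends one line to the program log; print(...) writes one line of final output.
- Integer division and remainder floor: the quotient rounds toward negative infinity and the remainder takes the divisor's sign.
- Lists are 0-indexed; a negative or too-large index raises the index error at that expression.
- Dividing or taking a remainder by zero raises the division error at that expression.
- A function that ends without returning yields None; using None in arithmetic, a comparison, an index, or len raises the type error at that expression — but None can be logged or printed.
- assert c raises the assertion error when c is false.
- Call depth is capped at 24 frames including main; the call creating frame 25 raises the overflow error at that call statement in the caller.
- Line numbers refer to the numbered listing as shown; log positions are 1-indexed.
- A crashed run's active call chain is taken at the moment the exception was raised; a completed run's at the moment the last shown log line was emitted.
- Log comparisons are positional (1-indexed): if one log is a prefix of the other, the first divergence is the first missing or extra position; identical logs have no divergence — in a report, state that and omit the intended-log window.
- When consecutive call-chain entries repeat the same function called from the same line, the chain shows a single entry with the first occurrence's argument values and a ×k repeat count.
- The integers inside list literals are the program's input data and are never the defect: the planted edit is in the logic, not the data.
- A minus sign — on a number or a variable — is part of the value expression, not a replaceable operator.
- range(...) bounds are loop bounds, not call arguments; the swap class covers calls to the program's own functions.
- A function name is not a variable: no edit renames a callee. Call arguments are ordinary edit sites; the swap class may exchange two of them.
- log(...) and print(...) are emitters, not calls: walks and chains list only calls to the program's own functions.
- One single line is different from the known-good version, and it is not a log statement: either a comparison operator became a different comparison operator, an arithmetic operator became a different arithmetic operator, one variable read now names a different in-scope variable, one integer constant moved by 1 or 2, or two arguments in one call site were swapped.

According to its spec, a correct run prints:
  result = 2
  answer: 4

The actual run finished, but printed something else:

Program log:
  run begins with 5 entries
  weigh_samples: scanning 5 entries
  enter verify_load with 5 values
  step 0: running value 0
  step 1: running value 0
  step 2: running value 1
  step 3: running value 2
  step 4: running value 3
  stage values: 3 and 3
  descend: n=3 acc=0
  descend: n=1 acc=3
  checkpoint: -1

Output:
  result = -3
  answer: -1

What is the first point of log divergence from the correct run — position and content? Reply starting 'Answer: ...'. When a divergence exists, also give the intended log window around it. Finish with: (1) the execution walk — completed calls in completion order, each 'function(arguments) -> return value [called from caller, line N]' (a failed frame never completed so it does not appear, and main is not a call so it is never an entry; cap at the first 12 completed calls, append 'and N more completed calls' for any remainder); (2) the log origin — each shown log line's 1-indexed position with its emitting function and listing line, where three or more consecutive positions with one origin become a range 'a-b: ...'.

Answer: at position 12 the run shows 'checkpoint: -1' where the working version logs 'checkpoint: 4'.
Intended log window:
  10: descend: n=3 acc=0
  11: descend: n=1 acc=3
  12: checkpoint: 4
Execution walk:
  verify_load([9, 1, 12, 4, 4]) -> 3  [called from weigh_samples, line 18]
  pack_ledger(-1, 4) -> -1  [called from pack_ledger, line 5]
  pack_ledger(1, 3) -> -1  [called from pack_ledger, line 5]
  pack_ledger(3, 0) -> -1  [called from weigh_samples, line 21]
  weigh_samples([9, 1, 12, 4, 4]) -> -1  [called from main, line 27]
Log line origins:
  1: from main, line 26
  2: from weigh_samples, line 17
  3: from verify_load, line 8
  4-8: from verify_load, line 13
  9: from weigh_samples, line 20
  10: from pack_ledger, line 4
  11: from pack_ledger, line 4
  12: from main, line 28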